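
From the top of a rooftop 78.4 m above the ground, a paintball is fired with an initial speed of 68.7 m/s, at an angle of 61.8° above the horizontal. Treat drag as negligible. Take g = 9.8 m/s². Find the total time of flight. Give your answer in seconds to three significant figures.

13.5 s

vₓ = 68.70 cos 61.8° = 32.46 m/s; v_y0 = 68.70 sin 61.8° = 60.55 m/s.
With up positive and y = 0 at the ground: y(t) = 78.4 + (60.55) t − 4.900 t². Setting y = 0 and taking the positive root: t = [60.55 + √(60.55² + 2·9.80·78.4)] / 9.80 = (60.55 + 72.13) / 9.80 = 13.54 s.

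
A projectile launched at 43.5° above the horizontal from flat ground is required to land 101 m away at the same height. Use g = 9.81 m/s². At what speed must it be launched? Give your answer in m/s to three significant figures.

31.5 m/s

From R = (v₀² / g) sin 2θ: v₀ = √(gR / sin 2θ).
v₀ = √(9.81 × 101 / sin 87.00°) = √(990.8 / 0.9986) = √992.17 = 31.50 m/s.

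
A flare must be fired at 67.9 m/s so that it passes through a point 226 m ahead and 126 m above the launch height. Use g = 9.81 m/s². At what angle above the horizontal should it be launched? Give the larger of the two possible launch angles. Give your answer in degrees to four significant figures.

Trajectory: y = x tanθ − g x² (1 + tan²θ)/(2v₀²). With x = 226, y = 126, v₀ = 67.9, g = 9.81:
54.34 tan²θ − 226 tanθ + (180.3) = 0.
tanθ = [226 ± √(226² − 4 × 54.34 × (180.3))] / (2 × 54.34) = (226 ± 109.0) / 108.7, giving tanθ = 1.077 or 3.082.
θ = 47.12° or 72.03°; the larger is 72.03°.

72.03°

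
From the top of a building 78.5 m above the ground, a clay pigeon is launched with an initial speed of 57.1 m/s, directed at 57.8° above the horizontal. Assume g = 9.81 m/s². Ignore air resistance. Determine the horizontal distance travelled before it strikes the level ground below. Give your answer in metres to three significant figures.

343 m

Components: vₓ = 57.10 cos 57.8° = 30.43 m/s, v_y0 = 57.10 sin 57.8° = 48.32 m/s.
The projectile lands when y = 78.5 + (48.32) t − ½·9.81·t² = 0. Positive root: t = (48.32 + √(48.32² + 2·9.81·78.5)) / 9.81 = (48.32 + 62.25) / 9.81 = 11.27 s.
Horizontal distance: R = vₓ t = 30.43 × 11.27 = 342.9 m.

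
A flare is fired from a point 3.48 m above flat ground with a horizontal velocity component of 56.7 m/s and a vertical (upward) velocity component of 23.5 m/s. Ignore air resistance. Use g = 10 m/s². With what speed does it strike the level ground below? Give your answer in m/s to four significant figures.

61.94 m/s

Vertical motion (up positive, ground at y = 0): 5.000 t² − (23.50) t − 3.48 = 0, so t = (23.50 + √(23.50² + 2·10.0·3.48)) / 10.0 = (23.50 + 24.94) / 10.0 = 4.844 s.
Vertical velocity at impact: v_y = v_y0 − g t = 23.50 − 10.0 × 4.844 = −24.94 m/s.
Speed: |v| = √(vₓ² + v_y²) = √(56.70² + 24.94²) = 61.94 m/s.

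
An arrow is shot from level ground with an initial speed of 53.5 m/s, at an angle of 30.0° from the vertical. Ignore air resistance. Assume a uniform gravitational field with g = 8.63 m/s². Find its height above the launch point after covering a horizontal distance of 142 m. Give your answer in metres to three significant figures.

vₓ = 53.50 sin 30.0° = 26.75 m/s; v_y0 = 53.50 cos 30.0° = 46.33 m/s.
Time to reach x = 142 m: t = x/vₓ = 142/26.75 = 5.308 s.
Height: y = v_y0 t − ½ g t² = 46.33 × 5.308 − 4.315 × 5.308² = 246.0 − 121.6 = 124.4 m.

124 m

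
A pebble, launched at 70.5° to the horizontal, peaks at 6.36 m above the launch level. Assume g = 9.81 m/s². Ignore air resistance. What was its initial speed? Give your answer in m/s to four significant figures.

At the peak v_y = 0, so v_y0 = √(2gH) = √(2 × 9.81 × 6.36) = 11.17 m/s.
v_y0 = v₀ sin θ ⇒ v₀ = 11.17 / sin 70.5° = 11.85 m/s.

11.85 m/s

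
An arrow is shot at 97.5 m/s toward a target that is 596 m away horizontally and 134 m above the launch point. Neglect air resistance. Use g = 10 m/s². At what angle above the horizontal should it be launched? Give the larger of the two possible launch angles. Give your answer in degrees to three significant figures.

Trajectory: y = x tanθ − g x² (1 + tan²θ)/(2v₀²). With x = 596, y = 134, v₀ = 97.5, g = 10.0:
186.8 tan²θ − 596 tanθ + (320.8) = 0.
tanθ = [596 ± √(596² − 4 × 186.8 × (320.8))] / (2 × 186.8) = (596 ± 339.8) / 373.7, giving tanθ = 0.6857 or 2.504.
θ = 34.44° or 68.23°; the larger is 68.23°.

68.2°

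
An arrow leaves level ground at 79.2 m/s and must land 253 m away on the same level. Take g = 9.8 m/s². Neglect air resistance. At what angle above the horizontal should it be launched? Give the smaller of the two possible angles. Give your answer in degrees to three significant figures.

11.6°

From R = (v₀²/g) sin 2θ: sin 2θ = 9.80 × 253 / 6272.6 = 0.3953.
2θ = 23.28° or 180° − 23.28° = 156.7°, so θ = 11.64° or 78.36°.
The smaller angle is 11.64°.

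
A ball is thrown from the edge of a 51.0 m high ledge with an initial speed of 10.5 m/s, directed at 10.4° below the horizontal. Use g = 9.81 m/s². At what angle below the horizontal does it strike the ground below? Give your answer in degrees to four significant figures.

Resolve: vₓ = 10.50 cos 10.4° = 10.33 m/s and v_y0 = −1.895 m/s (downward).
Vertical motion (up positive, ground at y = 0): 4.905 t² − (−1.895) t − 51.0 = 0, so t = (−1.895 + √(1.895² + 2·9.81·51.0)) / 9.81 = (−1.895 + 31.69) / 9.81 = 3.037 s.
At impact: v_y = v_y0 − g t = −31.69 m/s; vₓ = 10.33 m/s.
Angle below horizontal: arctan(|v_y|/vₓ) = arctan(31.69/10.33) = 71.95°.

71.95°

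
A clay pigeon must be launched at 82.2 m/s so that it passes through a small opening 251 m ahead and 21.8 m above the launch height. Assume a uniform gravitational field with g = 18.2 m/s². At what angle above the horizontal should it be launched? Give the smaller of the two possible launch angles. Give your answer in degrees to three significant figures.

27.2°

Trajectory: y = x tanθ − g x² (1 + tan²θ)/(2v₀²). With x = 251, y = 21.8, v₀ = 82.2, g = 18.2:
84.85 tan²θ − 251 tanθ + (106.6) = 0.
tanθ = [251 ± √(251² − 4 × 84.85 × (106.6))] / (2 × 84.85) = (251 ± 163.7) / 169.7, giving tanθ = 0.5143 or 2.444.
θ = 27.22° or 67.75°; the smaller is 27.22°.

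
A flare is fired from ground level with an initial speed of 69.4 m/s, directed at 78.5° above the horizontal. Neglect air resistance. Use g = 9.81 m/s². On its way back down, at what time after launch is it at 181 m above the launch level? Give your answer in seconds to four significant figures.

Horizontal component vₓ = 69.40 cos 78.5° = 13.84 m/s; vertical v_y0 = 69.40 sin 78.5° = 68.01 m/s.
Require v_y0 t − ½ g t² = 181, i.e. 4.905 t² − 68.01 t + 181 = 0.
Quadratic formula: t = (68.01 ± √1073.7) / 9.81 = (68.01 ± 32.77) / 9.81 → t = 3.592 s or 10.27 s.
The descending-branch root is 10.27 s.

10.27 s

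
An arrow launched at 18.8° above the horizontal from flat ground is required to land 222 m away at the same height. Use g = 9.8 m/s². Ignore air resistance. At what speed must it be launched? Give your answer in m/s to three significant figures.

59.7 m/s

Level-ground range: R = v₀² sin(2θ)/g, so v₀ = √(gR / sin 2θ).
v₀ = √(9.80 × 222 / sin 37.60°) = √(2176 / 0.6101) = √3565.7 = 59.71 m/s.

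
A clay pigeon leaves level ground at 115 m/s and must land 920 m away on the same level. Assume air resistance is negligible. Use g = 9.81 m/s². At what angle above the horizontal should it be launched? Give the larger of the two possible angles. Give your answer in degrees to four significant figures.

68.48°

Level-ground range R = v₀² sin(2θ)/g ⇒ sin(2θ) = gR/v₀² = 9.81 × 920 / 115² = 0.6824.
2θ = 43.03° or 180° − 43.03° = 137.0°, so θ = 21.52° or 68.48°.
The larger angle is 68.48°.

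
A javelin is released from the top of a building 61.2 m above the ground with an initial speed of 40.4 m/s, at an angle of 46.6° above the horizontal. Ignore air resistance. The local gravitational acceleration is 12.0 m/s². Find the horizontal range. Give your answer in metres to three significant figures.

180 m

vₓ = 40.40 cos 46.6° = 27.76 m/s; v_y0 = 40.40 sin 46.6° = 29.35 m/s.
The projectile lands when y = 61.2 + (29.35) t − ½·12.0·t² = 0. Positive root: t = (29.35 + √(29.35² + 2·12.0·61.2)) / 12.0 = (29.35 + 48.27) / 12.0 = 6.469 s.
Horizontal distance: R = vₓ t = 27.76 × 6.469 = 179.6 m.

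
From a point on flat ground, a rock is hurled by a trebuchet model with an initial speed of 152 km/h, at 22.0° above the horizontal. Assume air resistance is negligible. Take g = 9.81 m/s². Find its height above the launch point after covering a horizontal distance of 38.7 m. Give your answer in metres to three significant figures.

Convert: 152 km/h = 152/3.6 = 42.22 m/s.
Components: vₓ = 42.22 cos 22.0° = 39.15 m/s, v_y0 = 42.22 sin 22.0° = 15.82 m/s.
Time to reach x = 38.7 m: t = x/vₓ = 38.7/39.15 = 0.9886 s.
Height: y = v_y0 t − ½ g t² = 15.82 × 0.9886 − 4.905 × 0.9886² = 15.64 − 4.793 = 10.84 m.

10.8 m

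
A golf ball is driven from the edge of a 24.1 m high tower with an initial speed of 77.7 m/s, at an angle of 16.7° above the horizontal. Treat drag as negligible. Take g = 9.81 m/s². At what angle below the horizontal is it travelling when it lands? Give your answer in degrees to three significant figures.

22.7°

Components: vₓ = 77.70 cos 16.7° = 74.42 m/s, v_y0 = 77.70 sin 16.7° = 22.33 m/s.
With up positive and y = 0 at the ground: y(t) = 24.1 + (22.33) t − 4.905 t². Setting y = 0 and taking the positive root: t = [22.33 + √(22.33² + 2·9.81·24.1)] / 9.81 = (22.33 + 31.17) / 9.81 = 5.453 s.
At impact: v_y = v_y0 − g t = −31.17 m/s; vₓ = 74.42 m/s.
Angle below horizontal: arctan(|v_y|/vₓ) = arctan(31.17/74.42) = 22.72°.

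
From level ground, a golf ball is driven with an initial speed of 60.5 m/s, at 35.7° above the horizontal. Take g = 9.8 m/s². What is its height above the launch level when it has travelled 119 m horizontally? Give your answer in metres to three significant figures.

vₓ = 60.50 cos 35.7° = 49.13 m/s; v_y0 = 60.50 sin 35.7° = 35.30 m/s.
x = vₓ t ⇒ t = 119/49.13 = 2.422 s.
Height: y = v_y0 t − ½ g t² = 35.30 × 2.422 − 4.900 × 2.422² = 85.51 − 28.75 = 56.76 m.

56.8 m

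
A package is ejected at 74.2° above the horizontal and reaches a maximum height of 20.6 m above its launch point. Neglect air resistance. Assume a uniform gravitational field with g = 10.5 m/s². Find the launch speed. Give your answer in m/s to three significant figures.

21.6 m/s

At the peak v_y = 0, so v_y0 = √(2gH) = √(2 × 10.5 × 20.6) = 20.80 m/s.
v_y0 = v₀ sin θ ⇒ v₀ = 20.80 / sin 74.2° = 21.62 m/s.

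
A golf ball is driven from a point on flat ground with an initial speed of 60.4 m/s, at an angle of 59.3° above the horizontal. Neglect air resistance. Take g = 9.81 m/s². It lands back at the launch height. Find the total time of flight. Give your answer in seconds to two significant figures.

11 s

Resolve: vₓ = 60.40 cos 59.3° = 30.84 m/s and v_y0 = 60.40 sin 59.3° = 51.94 m/s.
It returns to y = 0 when t = 2 v_y0 / g = 2(51.94)/9.81 = 10.59 s.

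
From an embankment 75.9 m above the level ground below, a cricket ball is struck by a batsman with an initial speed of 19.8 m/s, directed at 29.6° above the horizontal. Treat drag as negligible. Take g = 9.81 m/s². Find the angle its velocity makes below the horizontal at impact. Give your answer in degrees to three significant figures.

66.6°

Horizontal component vₓ = 19.80 cos 29.6° = 17.22 m/s; vertical v_y0 = 19.80 sin 29.6° = 9.780 m/s.
The projectile lands when y = 75.9 + (9.780) t − ½·9.81·t² = 0. Positive root: t = (9.780 + √(9.780² + 2·9.81·75.9)) / 9.81 = (9.780 + 39.81) / 9.81 = 5.055 s.
At impact: v_y = v_y0 − g t = −39.81 m/s; vₓ = 17.22 m/s.
Angle below horizontal: arctan(|v_y|/vₓ) = arctan(39.81/17.22) = 66.61°.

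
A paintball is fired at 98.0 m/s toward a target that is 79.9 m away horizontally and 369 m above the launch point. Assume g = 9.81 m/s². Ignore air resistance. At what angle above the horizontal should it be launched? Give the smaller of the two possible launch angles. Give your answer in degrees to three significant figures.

80.9°

Trajectory: y = x tanθ − g x² (1 + tan²θ)/(2v₀²). With x = 79.9, y = 369, v₀ = 98.0, g = 9.81:
3.260 tan²θ − 79.9 tanθ + (372.3) = 0.
tanθ = [79.9 ± √(79.9² − 4 × 3.260 × (372.3))] / (2 × 3.260) = (79.9 ± 39.10) / 6.521, giving tanθ = 6.256 or 18.25.
θ = 80.92° or 86.86°; the smaller is 80.92°.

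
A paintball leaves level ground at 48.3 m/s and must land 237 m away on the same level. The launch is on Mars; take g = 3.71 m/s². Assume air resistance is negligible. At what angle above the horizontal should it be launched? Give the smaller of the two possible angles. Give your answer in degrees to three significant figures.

11.1°

From R = (v₀²/g) sin 2θ: sin 2θ = 3.71 × 237 / 2332.9 = 0.3769.
2θ = 22.14° or 180° − 22.14° = 157.9°, so θ = 11.07° or 78.93°.
The smaller angle is 11.07°.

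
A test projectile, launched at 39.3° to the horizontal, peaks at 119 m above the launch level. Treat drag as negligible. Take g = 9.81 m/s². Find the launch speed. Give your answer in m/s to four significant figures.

76.29 m/s

At the peak v_y = 0, so v_y0 = √(2gH) = √(2 × 9.81 × 119) = 48.32 m/s.
v_y0 = v₀ sin θ ⇒ v₀ = 48.32 / sin 39.3° = 76.29 m/s.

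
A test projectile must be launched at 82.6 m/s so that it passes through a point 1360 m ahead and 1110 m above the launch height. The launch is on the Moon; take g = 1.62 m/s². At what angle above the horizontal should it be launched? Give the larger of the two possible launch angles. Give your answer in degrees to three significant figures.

78.6°

Trajectory: y = x tanθ − g x² (1 + tan²θ)/(2v₀²). With x = 1360, y = 1110, v₀ = 82.6, g = 1.62:
219.6 tan²θ − 1360 tanθ + (1330) = 0.
tanθ = [1360 ± √(1360² − 4 × 219.6 × (1330))] / (2 × 219.6) = (1360 ± 825.7) / 439.2, giving tanθ = 1.217 or 4.977.
θ = 50.58° or 78.64°; the larger is 78.64°.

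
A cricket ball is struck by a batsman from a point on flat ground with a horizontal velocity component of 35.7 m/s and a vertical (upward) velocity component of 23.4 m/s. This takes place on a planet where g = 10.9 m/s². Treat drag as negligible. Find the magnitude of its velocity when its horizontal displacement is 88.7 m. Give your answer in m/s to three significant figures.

35.9 m/s

Time to reach x = 88.7 m: t = x/vₓ = 88.7/35.70 = 2.485 s.
Vertical velocity there: v_y = v_y0 − g t = 23.40 − 10.9 × 2.485 = −3.682 m/s.
Speed: √(vₓ² + v_y²) = √(35.70² + 3.682²) = 35.89 m/s.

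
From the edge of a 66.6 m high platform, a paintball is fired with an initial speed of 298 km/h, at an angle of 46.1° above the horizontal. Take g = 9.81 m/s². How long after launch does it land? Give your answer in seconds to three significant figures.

13.2 s

Convert: 298 km/h = 298/3.6 = 82.78 m/s.
Resolve: vₓ = 82.78 cos 46.1° = 57.40 m/s and v_y0 = 82.78 sin 46.1° = 59.65 m/s.
The projectile lands when y = 66.6 + (59.65) t − ½·9.81·t² = 0. Positive root: t = (59.65 + √(59.65² + 2·9.81·66.6)) / 9.81 = (59.65 + 69.74) / 9.81 = 13.19 s.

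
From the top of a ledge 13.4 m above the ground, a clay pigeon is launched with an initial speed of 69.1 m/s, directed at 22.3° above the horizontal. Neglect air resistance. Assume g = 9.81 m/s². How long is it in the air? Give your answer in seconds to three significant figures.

Resolve: vₓ = 69.10 cos 22.3° = 63.93 m/s and v_y0 = 69.10 sin 22.3° = 26.22 m/s.
Vertical motion (up positive, ground at y = 0): 4.905 t² − (26.22) t − 13.4 = 0, so t = (26.22 + √(26.22² + 2·9.81·13.4)) / 9.81 = (26.22 + 30.83) / 9.81 = 5.815 s.

5.82 s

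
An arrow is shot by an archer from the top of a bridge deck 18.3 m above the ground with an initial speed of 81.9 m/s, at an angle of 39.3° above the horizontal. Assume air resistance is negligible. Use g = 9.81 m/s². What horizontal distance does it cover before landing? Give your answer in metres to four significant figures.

691.9 m

Horizontal component vₓ = 81.90 cos 39.3° = 63.38 m/s; vertical v_y0 = 81.90 sin 39.3° = 51.87 m/s.
Vertical motion (up positive, ground at y = 0): 4.905 t² − (51.87) t − 18.3 = 0, so t = (51.87 + √(51.87² + 2·9.81·18.3)) / 9.81 = (51.87 + 55.23) / 9.81 = 10.92 s.
Horizontal distance: R = vₓ t = 63.38 × 10.92 = 691.9 m.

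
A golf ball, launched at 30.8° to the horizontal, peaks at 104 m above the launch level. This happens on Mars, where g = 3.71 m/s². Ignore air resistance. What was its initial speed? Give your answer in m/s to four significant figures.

54.25 m/s

At the peak v_y = 0, so v_y0 = √(2gH) = √(2 × 3.71 × 104) = 27.78 m/s.
v_y0 = v₀ sin θ ⇒ v₀ = 27.78 / sin 30.8° = 54.25 m/s.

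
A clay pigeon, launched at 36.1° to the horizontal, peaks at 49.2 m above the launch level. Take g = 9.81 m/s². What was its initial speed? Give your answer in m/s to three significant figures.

At the peak v_y = 0, so v_y0 = √(2gH) = √(2 × 9.81 × 49.2) = 31.07 m/s.
v_y0 = v₀ sin θ ⇒ v₀ = 31.07 / sin 36.1° = 52.73 m/s.

52.7 m/s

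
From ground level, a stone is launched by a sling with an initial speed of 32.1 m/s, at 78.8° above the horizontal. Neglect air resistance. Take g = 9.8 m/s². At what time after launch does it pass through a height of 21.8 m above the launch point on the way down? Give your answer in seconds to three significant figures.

5.64 s

Horizontal component vₓ = 32.10 cos 78.8° = 6.235 m/s; vertical v_y0 = 32.10 sin 78.8° = 31.49 m/s.
Set y = v_y0 t − ½ g t² = 21.8: 4.900 t² − 31.49 t + 21.8 = 0.
Quadratic formula: t = (31.49 ± √564.26) / 9.80 = (31.49 ± 23.75) / 9.80 → t = 0.7892 s or 5.637 s.
The descending-branch root is 5.637 s.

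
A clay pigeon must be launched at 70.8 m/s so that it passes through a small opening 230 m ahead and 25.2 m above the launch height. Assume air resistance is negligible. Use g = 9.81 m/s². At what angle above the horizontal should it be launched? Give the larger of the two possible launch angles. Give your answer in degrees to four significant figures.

76.22°

Trajectory: y = x tanθ − g x² (1 + tan²θ)/(2v₀²). With x = 230, y = 25.2, v₀ = 70.8, g = 9.81:
51.76 tan²θ − 230 tanθ + (76.96) = 0.
tanθ = [230 ± √(230² − 4 × 51.76 × (76.96))] / (2 × 51.76) = (230 ± 192.3) / 103.5, giving tanθ = 0.3645 or 4.079.
θ = 20.03° or 76.22°; the larger is 76.22°.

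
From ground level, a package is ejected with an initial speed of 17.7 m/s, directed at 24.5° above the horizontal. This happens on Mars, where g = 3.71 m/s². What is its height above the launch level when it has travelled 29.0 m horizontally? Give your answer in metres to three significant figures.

7.20 m

Resolve: vₓ = 17.70 cos 24.5° = 16.11 m/s and v_y0 = 17.70 sin 24.5° = 7.340 m/s.
At x = 29.0 m, t = x/vₓ = 29.0/16.11 = 1.801 s.
Height: y = v_y0 t − ½ g t² = 7.340 × 1.801 − 1.855 × 1.801² = 13.22 − 6.014 = 7.202 m.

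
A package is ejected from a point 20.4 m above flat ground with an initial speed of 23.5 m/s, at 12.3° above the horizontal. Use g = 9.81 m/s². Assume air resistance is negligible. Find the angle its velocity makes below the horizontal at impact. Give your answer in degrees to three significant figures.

41.9°

Horizontal component vₓ = 23.50 cos 12.3° = 22.96 m/s; vertical v_y0 = 23.50 sin 12.3° = 5.006 m/s.
The projectile lands when y = 20.4 + (5.006) t − ½·9.81·t² = 0. Positive root: t = (5.006 + √(5.006² + 2·9.81·20.4)) / 9.81 = (5.006 + 20.62) / 9.81 = 2.613 s.
At impact: v_y = v_y0 − g t = −20.62 m/s; vₓ = 22.96 m/s.
Angle below horizontal: arctan(|v_y|/vₓ) = arctan(20.62/22.96) = 41.93°.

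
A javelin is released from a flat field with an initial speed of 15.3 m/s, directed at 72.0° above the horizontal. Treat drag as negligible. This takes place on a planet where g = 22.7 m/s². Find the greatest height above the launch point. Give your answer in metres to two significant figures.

4.7 m

Components: vₓ = 15.30 cos 72.0° = 4.728 m/s, v_y0 = 15.30 sin 72.0° = 14.55 m/s.
At the apex v_y = 0, so H = v_y0²/(2g) = 14.55²/45.40 = 4.664 m.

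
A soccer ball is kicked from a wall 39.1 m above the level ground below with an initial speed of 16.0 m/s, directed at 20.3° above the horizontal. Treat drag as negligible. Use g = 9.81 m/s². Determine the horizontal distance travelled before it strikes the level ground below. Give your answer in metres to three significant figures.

51.7 m

Components: vₓ = 16.00 cos 20.3° = 15.01 m/s, v_y0 = 16.00 sin 20.3° = 5.551 m/s.
Vertical motion (up positive, ground at y = 0): 4.905 t² − (5.551) t − 39.1 = 0, so t = (5.551 + √(5.551² + 2·9.81·39.1)) / 9.81 = (5.551 + 28.25) / 9.81 = 3.445 s.
Horizontal distance: R = vₓ t = 15.01 × 3.445 = 51.70 m.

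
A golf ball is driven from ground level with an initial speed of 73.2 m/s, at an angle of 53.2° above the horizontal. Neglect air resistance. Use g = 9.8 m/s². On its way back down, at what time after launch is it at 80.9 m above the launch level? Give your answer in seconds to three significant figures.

10.4 s

vₓ = 73.20 cos 53.2° = 43.85 m/s; v_y0 = 73.20 sin 53.2° = 58.61 m/s.
Require v_y0 t − ½ g t² = 80.9, i.e. 4.900 t² − 58.61 t + 80.9 = 0.
Quadratic formula: t = (58.61 ± √1849.9) / 9.80 = (58.61 ± 43.01) / 9.80 → t = 1.592 s or 10.37 s.
The descending-branch root is 10.37 s.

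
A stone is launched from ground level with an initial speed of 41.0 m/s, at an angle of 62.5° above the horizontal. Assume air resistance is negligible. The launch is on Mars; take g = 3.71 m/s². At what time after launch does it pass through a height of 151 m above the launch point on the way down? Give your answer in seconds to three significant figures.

Horizontal component vₓ = 41.00 cos 62.5° = 18.93 m/s; vertical v_y0 = 41.00 sin 62.5° = 36.37 m/s.
Height y(t) = 36.37 t − 1.855 t² = 151 gives 1.855 t² − 36.37 t + 151 = 0.
Quadratic formula: t = (36.37 ± √202.17) / 3.71 = (36.37 ± 14.22) / 3.71 → t = 5.970 s or 13.64 s.
The descending-branch root is 13.64 s.

13.6 s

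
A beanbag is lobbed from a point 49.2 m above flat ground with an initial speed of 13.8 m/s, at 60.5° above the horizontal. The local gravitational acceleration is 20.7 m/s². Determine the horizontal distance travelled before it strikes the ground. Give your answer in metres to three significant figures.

Resolve: vₓ = 13.80 cos 60.5° = 6.795 m/s and v_y0 = 13.80 sin 60.5° = 12.01 m/s.
With up positive and y = 0 at the ground: y(t) = 49.2 + (12.01) t − 10.35 t². Setting y = 0 and taking the positive root: t = [12.01 + √(12.01² + 2·20.7·49.2)] / 20.7 = (12.01 + 46.70) / 20.7 = 2.836 s.
Horizontal distance: R = vₓ t = 6.795 × 2.836 = 19.27 m.

19.3 m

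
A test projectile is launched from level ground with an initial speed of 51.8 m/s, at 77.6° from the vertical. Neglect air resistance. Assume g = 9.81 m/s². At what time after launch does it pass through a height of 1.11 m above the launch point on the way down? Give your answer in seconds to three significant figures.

2.16 s

Components: vₓ = 51.80 sin 77.6° = 50.59 m/s, v_y0 = 51.80 cos 77.6° = 11.12 m/s.
Require v_y0 t − ½ g t² = 1.11, i.e. 4.905 t² − 11.12 t + 1.11 = 0.
Quadratic formula: t = (11.12 ± √101.95) / 9.81 = (11.12 ± 10.10) / 9.81 → t = 0.1046 s or 2.163 s.
The descending-branch root is 2.163 s.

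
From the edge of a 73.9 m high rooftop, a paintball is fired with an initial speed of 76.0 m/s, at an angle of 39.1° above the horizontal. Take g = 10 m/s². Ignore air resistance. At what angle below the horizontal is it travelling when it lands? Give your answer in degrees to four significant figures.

46.17°

Resolve: vₓ = 76.00 cos 39.1° = 58.98 m/s and v_y0 = 76.00 sin 39.1° = 47.93 m/s.
With up positive and y = 0 at the ground: y(t) = 73.9 + (47.93) t − 5.000 t². Setting y = 0 and taking the positive root: t = [47.93 + √(47.93² + 2·10.0·73.9)] / 10.0 = (47.93 + 61.44) / 10.0 = 10.94 s.
At impact: v_y = v_y0 − g t = −61.44 m/s; vₓ = 58.98 m/s.
Angle below horizontal: arctan(|v_y|/vₓ) = arctan(61.44/58.98) = 46.17°.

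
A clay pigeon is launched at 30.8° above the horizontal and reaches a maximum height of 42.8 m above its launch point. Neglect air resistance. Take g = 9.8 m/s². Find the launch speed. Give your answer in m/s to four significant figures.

At the peak v_y = 0, so v_y0 = √(2gH) = √(2 × 9.80 × 42.8) = 28.96 m/s.
v_y0 = v₀ sin θ ⇒ v₀ = 28.96 / sin 30.8° = 56.56 m/s.

56.56 m/s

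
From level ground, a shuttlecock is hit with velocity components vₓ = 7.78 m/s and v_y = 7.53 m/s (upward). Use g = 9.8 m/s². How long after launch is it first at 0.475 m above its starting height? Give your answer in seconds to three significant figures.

0.0659 s

Height y(t) = 7.530 t − 4.900 t² = 0.475 gives 4.900 t² − 7.530 t + 0.475 = 0.
t = [7.530 ± √(7.530² − 2·9.80·0.475)] / 9.80 = (7.530 ± 6.884) / 9.80, so t = 0.06591 s or t = 1.471 s.
The first (ascending) time is 0.06591 s.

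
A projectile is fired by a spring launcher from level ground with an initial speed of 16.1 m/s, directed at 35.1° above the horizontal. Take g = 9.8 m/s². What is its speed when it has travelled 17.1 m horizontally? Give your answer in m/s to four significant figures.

vₓ = 16.10 cos 35.1° = 13.17 m/s; v_y0 = 16.10 sin 35.1° = 9.258 m/s.
At x = 17.1 m, t = x/vₓ = 17.1/13.17 = 1.298 s.
Vertical velocity there: v_y = v_y0 − g t = 9.258 − 9.80 × 1.298 = −3.465 m/s.
Speed: √(vₓ² + v_y²) = √(13.17² + 3.465²) = 13.62 m/s.

13.62 m/s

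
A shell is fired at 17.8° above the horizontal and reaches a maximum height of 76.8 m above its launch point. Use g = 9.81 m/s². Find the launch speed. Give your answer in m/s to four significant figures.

127.0 m/s

At the peak v_y = 0, so v_y0 = √(2gH) = √(2 × 9.81 × 76.8) = 38.82 m/s.
v_y0 = v₀ sin θ ⇒ v₀ = 38.82 / sin 17.8° = 127.0 m/s.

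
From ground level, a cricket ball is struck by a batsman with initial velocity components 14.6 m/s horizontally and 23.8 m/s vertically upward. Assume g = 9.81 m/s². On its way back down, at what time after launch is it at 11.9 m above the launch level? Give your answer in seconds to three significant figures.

4.29 s

Require v_y0 t − ½ g t² = 11.9, i.e. 4.905 t² − 23.80 t + 11.9 = 0.
t = [23.80 ± √(23.80² − 2·9.81·11.9)] / 9.81 = (23.80 ± 18.25) / 9.81, so t = 0.5660 s or t = 4.286 s.
The descending-branch root is 4.286 s.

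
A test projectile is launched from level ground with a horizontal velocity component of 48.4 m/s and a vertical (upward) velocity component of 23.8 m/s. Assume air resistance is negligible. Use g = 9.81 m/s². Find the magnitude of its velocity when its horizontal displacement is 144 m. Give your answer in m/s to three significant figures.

At x = 144 m, t = x/vₓ = 144/48.40 = 2.975 s.
Vertical velocity there: v_y = v_y0 − g t = 23.80 − 9.81 × 2.975 = −5.387 m/s.
Speed: √(vₓ² + v_y²) = √(48.40² + 5.387²) = 48.70 m/s.

48.7 m/s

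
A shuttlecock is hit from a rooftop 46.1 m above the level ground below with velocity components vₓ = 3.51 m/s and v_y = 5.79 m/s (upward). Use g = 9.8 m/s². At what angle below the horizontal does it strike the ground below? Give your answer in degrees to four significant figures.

83.46°

With up positive and y = 0 at the ground: y(t) = 46.1 + (5.790) t − 4.900 t². Setting y = 0 and taking the positive root: t = [5.790 + √(5.790² + 2·9.80·46.1)] / 9.80 = (5.790 + 30.61) / 9.80 = 3.714 s.
At impact: v_y = v_y0 − g t = −30.61 m/s; vₓ = 3.510 m/s.
Angle below horizontal: arctan(|v_y|/vₓ) = arctan(30.61/3.510) = 83.46°.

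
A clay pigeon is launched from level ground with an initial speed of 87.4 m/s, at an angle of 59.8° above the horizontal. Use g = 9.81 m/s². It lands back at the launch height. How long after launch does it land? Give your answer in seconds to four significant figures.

Components: vₓ = 87.40 cos 59.8° = 43.96 m/s, v_y0 = 87.40 sin 59.8° = 75.54 m/s.
Landing at launch height ⇒ T = 2 v_y0 / g = 2 × 75.54 / 9.81 = 15.40 s.

15.40 s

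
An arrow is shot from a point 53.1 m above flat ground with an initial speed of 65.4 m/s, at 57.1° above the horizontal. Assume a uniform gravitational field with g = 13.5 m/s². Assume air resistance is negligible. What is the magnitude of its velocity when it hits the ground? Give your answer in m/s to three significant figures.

vₓ = 65.40 cos 57.1° = 35.52 m/s; v_y0 = 65.40 sin 57.1° = 54.91 m/s.
With up positive and y = 0 at the ground: y(t) = 53.1 + (54.91) t − 6.750 t². Setting y = 0 and taking the positive root: t = [54.91 + √(54.91² + 2·13.5·53.1)] / 13.5 = (54.91 + 66.70) / 13.5 = 9.008 s.
Vertical velocity at impact: v_y = v_y0 − g t = 54.91 − 13.5 × 9.008 = −66.70 m/s.
Speed: |v| = √(vₓ² + v_y²) = √(35.52² + 66.70²) = 75.57 m/s.

75.6 m/s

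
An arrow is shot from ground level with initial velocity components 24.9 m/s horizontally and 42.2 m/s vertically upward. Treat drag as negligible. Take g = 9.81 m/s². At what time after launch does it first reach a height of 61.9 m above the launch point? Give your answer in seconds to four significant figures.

Height y(t) = 42.20 t − 4.905 t² = 61.9 gives 4.905 t² − 42.20 t + 61.9 = 0.
Quadratic formula: t = (42.20 ± √566.36) / 9.81 = (42.20 ± 23.80) / 9.81 → t = 1.876 s or 6.728 s.
The first (ascending) time is 1.876 s.

1.876 s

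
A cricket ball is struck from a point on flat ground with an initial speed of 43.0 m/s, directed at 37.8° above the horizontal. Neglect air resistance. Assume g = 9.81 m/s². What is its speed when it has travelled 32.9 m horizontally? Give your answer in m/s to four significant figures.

vₓ = 43.00 cos 37.8° = 33.98 m/s; v_y0 = 43.00 sin 37.8° = 26.36 m/s.
At x = 32.9 m, t = x/vₓ = 32.9/33.98 = 0.9683 s.
Vertical velocity there: v_y = v_y0 − g t = 26.36 − 9.81 × 0.9683 = 16.86 m/s.
Speed: √(vₓ² + v_y²) = √(33.98² + 16.86²) = 37.93 m/s.

37.93 m/s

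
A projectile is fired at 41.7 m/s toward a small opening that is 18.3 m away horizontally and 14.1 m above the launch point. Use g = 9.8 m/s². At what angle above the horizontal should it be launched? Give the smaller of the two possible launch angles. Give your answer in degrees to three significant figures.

40.7°

Trajectory: y = x tanθ − g x² (1 + tan²θ)/(2v₀²). With x = 18.3, y = 14.1, v₀ = 41.7, g = 9.80:
0.9437 tan²θ − 18.3 tanθ + (15.04) = 0.
tanθ = [18.3 ± √(18.3² − 4 × 0.9437 × (15.04))] / (2 × 0.9437) = (18.3 ± 16.68) / 1.887, giving tanθ = 0.8602 or 18.53.
θ = 40.70° or 86.91°; the smaller is 40.70°.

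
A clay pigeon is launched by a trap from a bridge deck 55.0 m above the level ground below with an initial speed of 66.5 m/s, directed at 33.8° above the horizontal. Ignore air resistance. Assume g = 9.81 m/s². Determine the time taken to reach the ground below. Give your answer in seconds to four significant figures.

8.814 s

vₓ = 66.50 cos 33.8° = 55.26 m/s; v_y0 = 66.50 sin 33.8° = 36.99 m/s.
With up positive and y = 0 at the ground: y(t) = 55.0 + (36.99) t − 4.905 t². Setting y = 0 and taking the positive root: t = [36.99 + √(36.99² + 2·9.81·55.0)] / 9.81 = (36.99 + 49.47) / 9.81 = 8.814 s.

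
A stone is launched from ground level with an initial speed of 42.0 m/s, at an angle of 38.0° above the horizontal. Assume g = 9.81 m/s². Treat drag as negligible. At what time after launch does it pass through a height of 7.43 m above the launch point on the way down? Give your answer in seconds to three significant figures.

4.97 s

Horizontal component vₓ = 42.00 cos 38.0° = 33.10 m/s; vertical v_y0 = 42.00 sin 38.0° = 25.86 m/s.
Require v_y0 t − ½ g t² = 7.43, i.e. 4.905 t² − 25.86 t + 7.43 = 0.
t = [25.86 ± √(25.86² − 2·9.81·7.43)] / 9.81 = (25.86 ± 22.87) / 9.81, so t = 0.3050 s or t = 4.967 s.
The descending-branch root is 4.967 s.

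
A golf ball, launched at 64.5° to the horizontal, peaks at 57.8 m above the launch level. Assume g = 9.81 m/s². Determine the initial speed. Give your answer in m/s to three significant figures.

At the peak v_y = 0, so v_y0 = √(2gH) = √(2 × 9.81 × 57.8) = 33.68 m/s.
v_y0 = v₀ sin θ ⇒ v₀ = 33.68 / sin 64.5° = 37.31 m/s.

37.3 m/s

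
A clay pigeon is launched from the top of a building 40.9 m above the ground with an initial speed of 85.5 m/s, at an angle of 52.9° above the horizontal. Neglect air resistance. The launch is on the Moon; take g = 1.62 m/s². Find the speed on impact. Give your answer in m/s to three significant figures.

vₓ = 85.50 cos 52.9° = 51.57 m/s; v_y0 = 85.50 sin 52.9° = 68.19 m/s.
With up positive and y = 0 at the ground: y(t) = 40.9 + (68.19) t − 0.8100 t². Setting y = 0 and taking the positive root: t = [68.19 + √(68.19² + 2·1.62·40.9)] / 1.62 = (68.19 + 69.16) / 1.62 = 84.78 s.
Vertical velocity at impact: v_y = v_y0 − g t = 68.19 − 1.62 × 84.78 = −69.16 m/s.
Speed: |v| = √(vₓ² + v_y²) = √(51.57² + 69.16²) = 86.27 m/s.

86.3 m/s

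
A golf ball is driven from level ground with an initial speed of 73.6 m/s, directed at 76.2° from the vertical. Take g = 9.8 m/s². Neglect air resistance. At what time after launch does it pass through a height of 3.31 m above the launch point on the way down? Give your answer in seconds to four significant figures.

3.383 s

Resolve: vₓ = 73.60 sin 76.2° = 71.48 m/s and v_y0 = 73.60 cos 76.2° = 17.56 m/s.
Set y = v_y0 t − ½ g t² = 3.31: 4.900 t² − 17.56 t + 3.31 = 0.
t = [17.56 ± √(17.56² − 2·9.80·3.31)] / 9.80 = (17.56 ± 15.60) / 9.80, so t = 0.1997 s or t = 3.383 s.
The descending-branch root is 3.383 s.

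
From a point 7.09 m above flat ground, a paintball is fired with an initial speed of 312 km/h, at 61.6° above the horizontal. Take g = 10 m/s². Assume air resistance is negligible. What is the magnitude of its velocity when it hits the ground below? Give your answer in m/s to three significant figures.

Convert: 312 km/h = 312/3.6 = 86.67 m/s.
vₓ = 86.67 cos 61.6° = 41.22 m/s; v_y0 = 86.67 sin 61.6° = 76.24 m/s.
With up positive and y = 0 at the ground: y(t) = 7.09 + (76.24) t − 5.000 t². Setting y = 0 and taking the positive root: t = [76.24 + √(76.24² + 2·10.0·7.09)] / 10.0 = (76.24 + 77.16) / 10.0 = 15.34 s.
Vertical velocity at impact: v_y = v_y0 − g t = 76.24 − 10.0 × 15.34 = −77.16 m/s.
Speed: |v| = √(vₓ² + v_y²) = √(41.22² + 77.16²) = 87.48 m/s.

87.5 m/s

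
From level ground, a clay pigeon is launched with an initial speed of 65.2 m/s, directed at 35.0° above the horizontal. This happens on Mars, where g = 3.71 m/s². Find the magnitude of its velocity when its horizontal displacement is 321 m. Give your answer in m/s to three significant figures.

55.5 m/s

Horizontal component vₓ = 65.20 cos 35.0° = 53.41 m/s; vertical v_y0 = 65.20 sin 35.0° = 37.40 m/s.
At x = 321 m, t = x/vₓ = 321/53.41 = 6.010 s.
Vertical velocity there: v_y = v_y0 − g t = 37.40 − 3.71 × 6.010 = 15.10 m/s.
Speed: √(vₓ² + v_y²) = √(53.41² + 15.10²) = 55.50 m/s.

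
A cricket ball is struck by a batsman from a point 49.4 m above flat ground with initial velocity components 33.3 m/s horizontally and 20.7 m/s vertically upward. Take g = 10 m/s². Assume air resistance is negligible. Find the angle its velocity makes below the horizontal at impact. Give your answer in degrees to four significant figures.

The projectile lands when y = 49.4 + (20.70) t − ½·10.0·t² = 0. Positive root: t = (20.70 + √(20.70² + 2·10.0·49.4)) / 10.0 = (20.70 + 37.64) / 10.0 = 5.834 s.
At impact: v_y = v_y0 − g t = −37.64 m/s; vₓ = 33.30 m/s.
Angle below horizontal: arctan(|v_y|/vₓ) = arctan(37.64/33.30) = 48.50°.

48.50°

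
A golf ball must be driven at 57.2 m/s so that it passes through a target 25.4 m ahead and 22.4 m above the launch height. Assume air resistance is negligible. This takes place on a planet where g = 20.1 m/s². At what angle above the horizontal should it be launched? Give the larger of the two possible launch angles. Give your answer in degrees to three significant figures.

85.1°

Trajectory: y = x tanθ − g x² (1 + tan²θ)/(2v₀²). With x = 25.4, y = 22.4, v₀ = 57.2, g = 20.1:
1.982 tan²θ − 25.4 tanθ + (24.38) = 0.
tanθ = [25.4 ± √(25.4² − 4 × 1.982 × (24.38))] / (2 × 1.982) = (25.4 ± 21.26) / 3.963, giving tanθ = 1.045 or 11.77.
θ = 46.26° or 85.14°; the larger is 85.14°.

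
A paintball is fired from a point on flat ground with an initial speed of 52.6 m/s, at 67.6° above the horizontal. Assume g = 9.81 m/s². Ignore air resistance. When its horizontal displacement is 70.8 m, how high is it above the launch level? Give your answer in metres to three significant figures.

111 m

Horizontal component vₓ = 52.60 cos 67.6° = 20.04 m/s; vertical v_y0 = 52.60 sin 67.6° = 48.63 m/s.
Time to reach x = 70.8 m: t = x/vₓ = 70.8/20.04 = 3.532 s.
Height: y = v_y0 t − ½ g t² = 48.63 × 3.532 − 4.905 × 3.532² = 171.8 − 61.20 = 110.6 m.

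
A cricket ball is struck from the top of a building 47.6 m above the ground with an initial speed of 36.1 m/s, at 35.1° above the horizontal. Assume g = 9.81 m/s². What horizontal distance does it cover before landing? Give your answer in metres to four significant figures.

Components: vₓ = 36.10 cos 35.1° = 29.54 m/s, v_y0 = 36.10 sin 35.1° = 20.76 m/s.
The projectile lands when y = 47.6 + (20.76) t − ½·9.81·t² = 0. Positive root: t = (20.76 + √(20.76² + 2·9.81·47.6)) / 9.81 = (20.76 + 36.94) / 9.81 = 5.882 s.
Horizontal distance: R = vₓ t = 29.54 × 5.882 = 173.7 m.

173.7 m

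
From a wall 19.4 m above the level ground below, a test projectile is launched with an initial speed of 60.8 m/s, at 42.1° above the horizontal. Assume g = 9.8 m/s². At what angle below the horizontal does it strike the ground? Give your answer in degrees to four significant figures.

45.05°

Horizontal component vₓ = 60.80 cos 42.1° = 45.11 m/s; vertical v_y0 = 60.80 sin 42.1° = 40.76 m/s.
The projectile lands when y = 19.4 + (40.76) t − ½·9.80·t² = 0. Positive root: t = (40.76 + √(40.76² + 2·9.80·19.4)) / 9.80 = (40.76 + 45.19) / 9.80 = 8.770 s.
At impact: v_y = v_y0 − g t = −45.19 m/s; vₓ = 45.11 m/s.
Angle below horizontal: arctan(|v_y|/vₓ) = arctan(45.19/45.11) = 45.05°.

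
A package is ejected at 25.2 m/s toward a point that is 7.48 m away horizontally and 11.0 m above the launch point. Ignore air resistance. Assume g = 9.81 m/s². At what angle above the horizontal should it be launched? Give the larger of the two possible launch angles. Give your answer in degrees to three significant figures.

86.3°

Trajectory: y = x tanθ − g x² (1 + tan²θ)/(2v₀²). With x = 7.48, y = 11.0, v₀ = 25.2, g = 9.81:
0.4322 tan²θ − 7.48 tanθ + (11.43) = 0.
tanθ = [7.48 ± √(7.48² − 4 × 0.4322 × (11.43))] / (2 × 0.4322) = (7.48 ± 6.016) / 0.8643, giving tanθ = 1.694 or 15.61.
θ = 59.45° or 86.34°; the larger is 86.34°.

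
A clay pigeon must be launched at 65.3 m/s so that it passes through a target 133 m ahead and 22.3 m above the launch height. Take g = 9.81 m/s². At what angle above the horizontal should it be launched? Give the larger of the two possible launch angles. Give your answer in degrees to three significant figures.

80.8°

Trajectory: y = x tanθ − g x² (1 + tan²θ)/(2v₀²). With x = 133, y = 22.3, v₀ = 65.3, g = 9.81:
20.35 tan²θ − 133 tanθ + (42.65) = 0.
tanθ = [133 ± √(133² − 4 × 20.35 × (42.65))] / (2 × 20.35) = (133 ± 119.2) / 40.70, giving tanθ = 0.3382 or 6.198.
θ = 18.68° or 80.84°; the larger is 80.84°.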